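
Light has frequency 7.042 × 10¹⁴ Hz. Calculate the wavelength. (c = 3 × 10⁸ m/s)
λ = c/f = 426 nm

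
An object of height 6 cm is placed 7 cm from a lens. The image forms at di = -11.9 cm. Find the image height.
hi = (-di/do) × ho = 10.2 cm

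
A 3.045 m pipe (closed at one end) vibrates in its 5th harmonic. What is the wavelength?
λₙ = 4L/n = 2.436 m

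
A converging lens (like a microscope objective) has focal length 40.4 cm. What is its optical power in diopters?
P = 1/f = 2.475 D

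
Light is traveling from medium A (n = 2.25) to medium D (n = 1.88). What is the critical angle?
θc = arcsin(n₂/n₁) = 56.67°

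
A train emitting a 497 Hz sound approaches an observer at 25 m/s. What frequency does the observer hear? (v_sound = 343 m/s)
f_obs = f·v/(v − v_s) = 536.1 Hz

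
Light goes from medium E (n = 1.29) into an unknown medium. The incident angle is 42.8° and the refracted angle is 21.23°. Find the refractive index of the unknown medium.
n₂ = n₁·sin θ₁ / sin θ₂ = 2.42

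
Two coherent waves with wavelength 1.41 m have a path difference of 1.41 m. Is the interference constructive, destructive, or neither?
constructive — path difference = 1λ, a whole number of wavelengths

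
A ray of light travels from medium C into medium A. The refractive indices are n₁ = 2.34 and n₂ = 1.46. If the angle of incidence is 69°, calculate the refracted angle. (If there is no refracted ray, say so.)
sin θ₂ = (n₁/n₂)·sin θ₁ = 1.496 > 1, so there is no refracted ray — the light undergoes total internal reflection.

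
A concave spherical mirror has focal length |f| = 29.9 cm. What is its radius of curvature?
R = 2|f| = 59.8 cm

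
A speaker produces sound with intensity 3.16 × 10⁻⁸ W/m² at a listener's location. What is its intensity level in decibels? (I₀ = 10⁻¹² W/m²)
β = 10·log₁₀(I/I₀) = 45 dB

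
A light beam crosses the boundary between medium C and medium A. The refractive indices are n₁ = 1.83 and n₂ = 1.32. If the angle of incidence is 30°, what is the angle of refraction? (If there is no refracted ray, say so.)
sin θ₂ = (n₁/n₂)·sin θ₁ = 0.6932 → θ₂ = 43.88°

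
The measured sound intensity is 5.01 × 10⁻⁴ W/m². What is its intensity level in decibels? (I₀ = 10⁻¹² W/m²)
β = 10·log₁₀(I/I₀) = 87 dB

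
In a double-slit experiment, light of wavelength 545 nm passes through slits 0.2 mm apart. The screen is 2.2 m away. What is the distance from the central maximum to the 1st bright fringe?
y = mλL/d = 5.995 mm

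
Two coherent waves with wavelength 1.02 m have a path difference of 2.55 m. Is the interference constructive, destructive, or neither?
destructive — path difference = 2.5λ, an odd multiple of λ/2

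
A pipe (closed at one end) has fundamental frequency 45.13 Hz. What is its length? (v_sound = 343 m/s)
L = v/(4f₁) = 1.9 m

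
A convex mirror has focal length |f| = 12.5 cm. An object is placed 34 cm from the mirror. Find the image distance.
f = −12.5 cm (convex); 1/di = 1/f − 1/do → di = -9.14 cm (virtual image, behind mirror)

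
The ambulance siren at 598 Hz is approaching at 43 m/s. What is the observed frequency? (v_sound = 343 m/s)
f_obs = f·v/(v − v_s) = 683.7 Hz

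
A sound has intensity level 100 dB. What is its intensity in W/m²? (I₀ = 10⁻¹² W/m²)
I = I₀·10^(β/10) = 1.00 × 10⁻² W/m²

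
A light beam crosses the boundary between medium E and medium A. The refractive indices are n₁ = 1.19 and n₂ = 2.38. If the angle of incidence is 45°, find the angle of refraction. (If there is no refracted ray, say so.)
sin θ₂ = (n₁/n₂)·sin θ₁ = 0.3536 → θ₂ = 20.7°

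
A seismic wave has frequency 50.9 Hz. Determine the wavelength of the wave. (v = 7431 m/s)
λ = v/f = 146 m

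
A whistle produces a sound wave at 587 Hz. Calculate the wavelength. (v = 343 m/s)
λ = v/f = 0.5843 m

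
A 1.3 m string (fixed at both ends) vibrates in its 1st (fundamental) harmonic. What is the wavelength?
λₙ = 2L/n = 2.6 m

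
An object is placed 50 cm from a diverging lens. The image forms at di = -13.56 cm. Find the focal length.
1/f = 1/do + 1/di → f = -18.61 cm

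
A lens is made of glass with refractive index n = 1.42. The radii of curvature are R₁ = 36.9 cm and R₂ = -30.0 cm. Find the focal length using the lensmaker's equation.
1/f = (n − 1)(1/R₁ − 1/R₂) → f = 39.4 cm (converging lens)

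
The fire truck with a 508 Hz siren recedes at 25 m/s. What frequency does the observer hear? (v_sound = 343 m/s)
f_obs = f·v/(v + v_s) = 473.5 Hz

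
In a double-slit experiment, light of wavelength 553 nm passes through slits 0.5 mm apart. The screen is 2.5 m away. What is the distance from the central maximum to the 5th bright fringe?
y = mλL/d = 13.83 mm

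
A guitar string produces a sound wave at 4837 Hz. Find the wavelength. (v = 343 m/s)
λ = v/f = 0.07091 m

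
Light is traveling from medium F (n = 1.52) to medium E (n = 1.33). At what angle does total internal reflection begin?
θc = arcsin(n₂/n₁) = 61.04°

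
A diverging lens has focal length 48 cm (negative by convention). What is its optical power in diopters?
P = 1/f = -2.083 D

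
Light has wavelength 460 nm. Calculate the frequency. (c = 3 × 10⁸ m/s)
f = c/λ = 6.522 × 10¹⁴ Hz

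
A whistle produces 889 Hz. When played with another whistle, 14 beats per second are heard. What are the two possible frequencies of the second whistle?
f₂ = 889 ± 14 Hz → 903 Hz or 875 Hz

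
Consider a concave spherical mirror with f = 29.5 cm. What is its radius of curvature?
R = 2|f| = 59 cm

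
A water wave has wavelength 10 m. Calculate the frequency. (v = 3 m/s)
f = v/λ = 0.3 Hz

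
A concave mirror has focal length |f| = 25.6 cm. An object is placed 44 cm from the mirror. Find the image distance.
f = +25.6 cm (concave); 1/di = 1/f − 1/do → di = 61.22 cm (real image, in front of mirror)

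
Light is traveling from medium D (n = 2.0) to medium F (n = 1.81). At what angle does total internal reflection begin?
θc = arcsin(n₂/n₁) = 64.82°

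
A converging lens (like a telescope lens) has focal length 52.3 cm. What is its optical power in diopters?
P = 1/f = 1.912 D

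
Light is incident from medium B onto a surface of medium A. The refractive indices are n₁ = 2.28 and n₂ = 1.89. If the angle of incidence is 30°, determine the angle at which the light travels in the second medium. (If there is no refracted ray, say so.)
sin θ₂ = (n₁/n₂)·sin θ₁ = 0.6032 → θ₂ = 37.1°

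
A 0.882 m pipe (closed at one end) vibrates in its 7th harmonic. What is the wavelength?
λₙ = 4L/n = 0.504 m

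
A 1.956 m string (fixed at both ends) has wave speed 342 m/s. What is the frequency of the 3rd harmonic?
fₙ = nv/(2L) = 262.3 Hz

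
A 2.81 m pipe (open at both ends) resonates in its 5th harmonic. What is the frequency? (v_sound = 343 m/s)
fₙ = nv/(2L) = 305.2 Hz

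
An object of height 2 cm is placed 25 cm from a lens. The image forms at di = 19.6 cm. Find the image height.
hi = (-di/do) × ho = -1.568 cm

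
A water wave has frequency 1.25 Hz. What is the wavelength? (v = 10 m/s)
λ = v/f = 8 m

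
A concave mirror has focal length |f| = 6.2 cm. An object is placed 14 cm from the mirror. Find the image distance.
f = +6.2 cm (concave); 1/di = 1/f − 1/do → di = 11.13 cm (real image, in front of mirror)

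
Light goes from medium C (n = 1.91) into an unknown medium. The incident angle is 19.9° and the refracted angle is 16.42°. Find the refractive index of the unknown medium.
n₂ = n₁·sin θ₁ / sin θ₂ = 2.3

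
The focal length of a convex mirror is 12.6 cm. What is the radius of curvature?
R = 2|f| = 25.2 cm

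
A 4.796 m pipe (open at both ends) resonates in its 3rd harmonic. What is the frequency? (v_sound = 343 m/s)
fₙ = nv/(2L) = 107.3 Hz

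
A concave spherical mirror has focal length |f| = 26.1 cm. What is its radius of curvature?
R = 2|f| = 52.2 cm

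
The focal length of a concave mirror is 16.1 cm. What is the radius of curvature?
R = 2|f| = 32.2 cm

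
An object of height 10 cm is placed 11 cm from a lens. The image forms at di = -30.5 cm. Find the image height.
hi = (-di/do) × ho = 27.73 cm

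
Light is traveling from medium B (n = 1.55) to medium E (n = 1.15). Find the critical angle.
θc = arcsin(n₂/n₁) = 47.9°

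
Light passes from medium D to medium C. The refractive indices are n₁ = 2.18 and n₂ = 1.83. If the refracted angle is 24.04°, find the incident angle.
sin θ₁ = (n₂/n₁)·sin θ₂ → θ₁ = 20°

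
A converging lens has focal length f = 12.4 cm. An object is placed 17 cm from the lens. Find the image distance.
1/di = 1/f − 1/do → di = 45.83 cm (real image)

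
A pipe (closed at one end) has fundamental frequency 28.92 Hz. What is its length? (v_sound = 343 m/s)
L = v/(4f₁) = 2.965 m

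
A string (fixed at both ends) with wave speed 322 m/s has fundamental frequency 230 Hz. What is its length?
L = v/(2f₁) = 0.7 m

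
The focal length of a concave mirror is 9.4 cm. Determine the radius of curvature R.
R = 2|f| = 18.8 cm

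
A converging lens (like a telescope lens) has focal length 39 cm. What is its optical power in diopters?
P = 1/f = 2.564 D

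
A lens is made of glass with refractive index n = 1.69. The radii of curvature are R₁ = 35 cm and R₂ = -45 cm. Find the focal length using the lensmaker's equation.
1/f = (n − 1)(1/R₁ − 1/R₂) → f = 28.53 cm (converging lens)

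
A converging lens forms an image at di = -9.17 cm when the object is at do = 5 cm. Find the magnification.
M = −di/do = 1.834 (upright image)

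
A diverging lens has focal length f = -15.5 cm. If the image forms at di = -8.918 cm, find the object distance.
1/do = 1/f − 1/di → do = 21 cm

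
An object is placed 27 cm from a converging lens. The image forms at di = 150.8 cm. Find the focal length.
1/f = 1/do + 1/di → f = 22.9 cm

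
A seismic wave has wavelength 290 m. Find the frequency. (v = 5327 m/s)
f = v/λ = 18.37 Hz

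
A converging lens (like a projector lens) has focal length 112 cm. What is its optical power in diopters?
P = 1/f = 0.8929 D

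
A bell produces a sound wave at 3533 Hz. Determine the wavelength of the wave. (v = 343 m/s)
λ = v/f = 0.09708 m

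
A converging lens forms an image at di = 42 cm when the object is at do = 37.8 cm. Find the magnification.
M = −di/do = -1.111 (inverted image)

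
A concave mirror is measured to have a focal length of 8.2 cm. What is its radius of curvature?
R = 2|f| = 16.4 cm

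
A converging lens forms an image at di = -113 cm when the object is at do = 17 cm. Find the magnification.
M = −di/do = 6.647 (upright image)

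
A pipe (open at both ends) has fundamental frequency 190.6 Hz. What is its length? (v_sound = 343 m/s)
L = v/(2f₁) = 0.8998 m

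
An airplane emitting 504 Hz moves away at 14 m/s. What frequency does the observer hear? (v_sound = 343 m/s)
f_obs = f·v/(v + v_s) = 484.2 Hz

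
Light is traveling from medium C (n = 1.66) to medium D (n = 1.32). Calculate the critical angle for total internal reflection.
θc = arcsin(n₂/n₁) = 52.67°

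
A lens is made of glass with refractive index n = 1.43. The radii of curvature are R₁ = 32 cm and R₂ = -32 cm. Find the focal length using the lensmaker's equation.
1/f = (n − 1)(1/R₁ − 1/R₂) → f = 37.21 cm (converging lens)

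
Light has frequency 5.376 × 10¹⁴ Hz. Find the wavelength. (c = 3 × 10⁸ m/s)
λ = c/f = 558 nm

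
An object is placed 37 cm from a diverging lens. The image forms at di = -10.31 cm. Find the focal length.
1/f = 1/do + 1/di → f = -14.29 cm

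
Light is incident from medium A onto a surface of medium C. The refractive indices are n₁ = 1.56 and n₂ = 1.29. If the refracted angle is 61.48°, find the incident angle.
sin θ₁ = (n₂/n₁)·sin θ₂ → θ₁ = 46.6°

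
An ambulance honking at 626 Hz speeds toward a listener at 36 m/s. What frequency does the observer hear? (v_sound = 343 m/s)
f_obs = f·v/(v − v_s) = 699.4 Hz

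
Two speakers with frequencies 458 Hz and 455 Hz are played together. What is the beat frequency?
3 Hz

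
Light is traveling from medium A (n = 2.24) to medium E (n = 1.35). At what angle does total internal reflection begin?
θc = arcsin(n₂/n₁) = 37.06°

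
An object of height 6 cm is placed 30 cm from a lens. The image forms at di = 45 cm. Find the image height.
hi = (-di/do) × ho = -9 cm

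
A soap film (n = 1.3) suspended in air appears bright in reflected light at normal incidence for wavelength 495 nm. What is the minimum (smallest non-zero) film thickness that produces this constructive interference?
2nt = (m − ½)λ with m = 1 → t = (m − ½)λ/(2n) = 95.19 nm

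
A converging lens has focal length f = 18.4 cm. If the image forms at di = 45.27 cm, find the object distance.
1/do = 1/f − 1/di → do = 31 cm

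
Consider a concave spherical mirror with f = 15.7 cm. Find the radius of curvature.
R = 2|f| = 31.4 cm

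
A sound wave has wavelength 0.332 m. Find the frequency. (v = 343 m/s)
f = v/λ = 1033 Hz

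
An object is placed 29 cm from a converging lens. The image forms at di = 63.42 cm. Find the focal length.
1/f = 1/do + 1/di → f = 19.9 cm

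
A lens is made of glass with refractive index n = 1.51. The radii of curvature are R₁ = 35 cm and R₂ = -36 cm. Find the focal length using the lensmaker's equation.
1/f = (n − 1)(1/R₁ − 1/R₂) → f = 34.8 cm (converging lens)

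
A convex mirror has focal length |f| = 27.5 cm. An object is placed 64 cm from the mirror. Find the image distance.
f = −27.5 cm (convex); 1/di = 1/f − 1/do → di = -19.23 cm (virtual image, behind mirror)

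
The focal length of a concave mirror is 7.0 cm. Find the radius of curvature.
R = 2|f| = 14 cm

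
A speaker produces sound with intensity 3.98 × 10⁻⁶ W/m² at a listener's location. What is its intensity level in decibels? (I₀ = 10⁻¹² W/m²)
β = 10·log₁₀(I/I₀) = 66 dB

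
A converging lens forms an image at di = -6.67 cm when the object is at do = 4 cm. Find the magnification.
M = −di/do = 1.667 (upright image)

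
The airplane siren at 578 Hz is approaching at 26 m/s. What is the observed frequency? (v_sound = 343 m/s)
f_obs = f·v/(v − v_s) = 625.4 Hz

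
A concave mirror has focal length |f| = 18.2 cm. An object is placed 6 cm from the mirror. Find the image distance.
f = +18.2 cm (concave); 1/di = 1/f − 1/do → di = -8.951 cm (virtual image, behind mirror)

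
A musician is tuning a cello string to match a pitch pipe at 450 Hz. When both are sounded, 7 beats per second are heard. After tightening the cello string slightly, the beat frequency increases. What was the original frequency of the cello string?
457 Hz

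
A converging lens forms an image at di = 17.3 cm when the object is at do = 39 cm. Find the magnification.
M = −di/do = -0.4436 (inverted image)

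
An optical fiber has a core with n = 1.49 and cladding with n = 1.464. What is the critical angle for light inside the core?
θc = arcsin(n_cladding/n_core) = 79.28°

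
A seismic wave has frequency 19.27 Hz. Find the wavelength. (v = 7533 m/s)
λ = v/f = 390.9 m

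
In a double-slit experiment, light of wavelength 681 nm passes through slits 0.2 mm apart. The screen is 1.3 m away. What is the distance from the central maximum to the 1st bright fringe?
y = mλL/d = 4.426 mm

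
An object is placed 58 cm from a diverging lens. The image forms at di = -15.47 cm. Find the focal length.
1/f = 1/do + 1/di → f = -21.1 cm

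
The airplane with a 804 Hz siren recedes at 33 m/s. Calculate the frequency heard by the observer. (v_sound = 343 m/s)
f_obs = f·v/(v + v_s) = 733.4 Hz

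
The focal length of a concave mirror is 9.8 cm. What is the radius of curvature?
R = 2|f| = 19.6 cm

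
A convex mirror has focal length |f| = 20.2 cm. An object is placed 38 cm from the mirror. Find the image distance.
f = −20.2 cm (convex); 1/di = 1/f − 1/do → di = -13.19 cm (virtual image, behind mirror)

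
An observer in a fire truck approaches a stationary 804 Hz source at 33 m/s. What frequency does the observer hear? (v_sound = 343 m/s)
f_obs = f·(v + v_o)/v = 881.4 Hz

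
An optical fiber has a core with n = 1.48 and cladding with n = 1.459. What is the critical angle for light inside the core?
θc = arcsin(n_cladding/n_core) = 80.34°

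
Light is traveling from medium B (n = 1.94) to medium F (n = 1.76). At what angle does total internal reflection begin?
θc = arcsin(n₂/n₁) = 65.12°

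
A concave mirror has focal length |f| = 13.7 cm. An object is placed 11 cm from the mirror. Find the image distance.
f = +13.7 cm (concave); 1/di = 1/f − 1/do → di = -55.81 cm (virtual image, behind mirror)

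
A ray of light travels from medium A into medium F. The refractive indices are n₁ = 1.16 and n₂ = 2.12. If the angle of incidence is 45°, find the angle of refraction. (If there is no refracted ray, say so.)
sin θ₂ = (n₁/n₂)·sin θ₁ = 0.3869 → θ₂ = 22.76°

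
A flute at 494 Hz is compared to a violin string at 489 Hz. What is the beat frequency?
5 Hz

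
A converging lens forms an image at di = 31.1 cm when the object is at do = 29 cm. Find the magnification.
M = −di/do = -1.072 (inverted image)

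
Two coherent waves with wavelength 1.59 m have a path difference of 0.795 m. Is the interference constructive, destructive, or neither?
destructive — path difference = 0.5λ, an odd multiple of λ/2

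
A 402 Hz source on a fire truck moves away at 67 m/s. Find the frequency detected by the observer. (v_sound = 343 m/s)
f_obs = f·v/(v + v_s) = 336.3 Hz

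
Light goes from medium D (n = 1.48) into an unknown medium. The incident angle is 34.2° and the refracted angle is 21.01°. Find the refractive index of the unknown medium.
n₂ = n₁·sin θ₁ / sin θ₂ = 2.32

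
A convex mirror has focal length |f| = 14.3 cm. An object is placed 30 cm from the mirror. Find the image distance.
f = −14.3 cm (convex); 1/di = 1/f − 1/do → di = -9.684 cm (virtual image, behind mirror)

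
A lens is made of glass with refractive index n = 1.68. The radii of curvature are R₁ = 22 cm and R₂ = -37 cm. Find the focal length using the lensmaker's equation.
1/f = (n − 1)(1/R₁ − 1/R₂) → f = 20.29 cm (converging lens)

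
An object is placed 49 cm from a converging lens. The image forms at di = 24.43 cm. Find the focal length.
1/f = 1/do + 1/di → f = 16.3 cm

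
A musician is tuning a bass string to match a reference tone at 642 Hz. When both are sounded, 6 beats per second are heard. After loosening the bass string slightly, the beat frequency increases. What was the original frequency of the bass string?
636 Hz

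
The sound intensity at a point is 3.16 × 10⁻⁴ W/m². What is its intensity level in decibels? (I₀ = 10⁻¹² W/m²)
β = 10·log₁₀(I/I₀) = 85 dB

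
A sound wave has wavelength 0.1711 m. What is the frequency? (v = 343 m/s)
f = v/λ = 2005 Hz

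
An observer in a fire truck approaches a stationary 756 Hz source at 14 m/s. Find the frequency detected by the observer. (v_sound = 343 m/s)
f_obs = f·(v + v_o)/v = 786.9 Hz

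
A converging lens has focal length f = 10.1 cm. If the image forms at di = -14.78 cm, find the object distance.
1/do = 1/f − 1/di → do = 6 cm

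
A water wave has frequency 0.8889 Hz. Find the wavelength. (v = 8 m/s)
λ = v/f = 9 m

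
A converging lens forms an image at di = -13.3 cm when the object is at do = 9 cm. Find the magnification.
M = −di/do = 1.478 (upright image)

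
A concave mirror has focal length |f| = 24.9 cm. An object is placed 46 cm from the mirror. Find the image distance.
f = +24.9 cm (concave); 1/di = 1/f − 1/do → di = 54.28 cm (real image, in front of mirror)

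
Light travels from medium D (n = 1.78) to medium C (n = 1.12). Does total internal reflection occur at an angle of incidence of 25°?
θc = arcsin(n₂/n₁) = 38.99°; 25° < θc, so no — the ray refracts.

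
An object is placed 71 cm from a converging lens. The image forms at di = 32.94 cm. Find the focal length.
1/f = 1/do + 1/di → f = 22.5 cm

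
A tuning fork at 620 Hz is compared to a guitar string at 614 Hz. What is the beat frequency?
6 Hz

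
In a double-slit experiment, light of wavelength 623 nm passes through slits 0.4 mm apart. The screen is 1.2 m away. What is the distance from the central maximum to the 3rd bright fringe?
y = mλL/d = 5.607 mm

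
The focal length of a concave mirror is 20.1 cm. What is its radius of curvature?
R = 2|f| = 40.2 cm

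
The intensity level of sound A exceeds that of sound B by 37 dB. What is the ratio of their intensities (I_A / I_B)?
I_A/I_B = 10^(Δβ/10) = 5012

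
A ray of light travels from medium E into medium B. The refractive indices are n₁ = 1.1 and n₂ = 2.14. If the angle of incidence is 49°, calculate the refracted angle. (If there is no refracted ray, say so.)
sin θ₂ = (n₁/n₂)·sin θ₁ = 0.3879 → θ₂ = 22.83°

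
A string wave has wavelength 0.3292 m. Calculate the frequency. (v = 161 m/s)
f = v/λ = 489.1 Hz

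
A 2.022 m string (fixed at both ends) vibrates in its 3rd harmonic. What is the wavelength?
λₙ = 2L/n = 1.348 m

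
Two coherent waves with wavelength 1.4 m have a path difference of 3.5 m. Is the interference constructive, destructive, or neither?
destructive — path difference = 2.5λ, an odd multiple of λ/2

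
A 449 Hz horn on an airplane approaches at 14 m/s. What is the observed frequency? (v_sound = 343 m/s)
f_obs = f·v/(v − v_s) = 468.1 Hz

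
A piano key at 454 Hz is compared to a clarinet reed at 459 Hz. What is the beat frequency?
5 Hz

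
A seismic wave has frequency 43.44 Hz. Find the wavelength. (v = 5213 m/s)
λ = v/f = 120 m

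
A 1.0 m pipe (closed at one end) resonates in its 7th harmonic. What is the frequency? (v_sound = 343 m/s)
fₙ = nv/(4L) = 600.2 Hz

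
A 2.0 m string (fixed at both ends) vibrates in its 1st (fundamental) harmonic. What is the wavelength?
λₙ = 2L/n = 4 m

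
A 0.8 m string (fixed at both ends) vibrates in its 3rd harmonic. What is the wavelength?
λₙ = 2L/n = 0.5333 m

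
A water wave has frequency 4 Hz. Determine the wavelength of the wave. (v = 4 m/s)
λ = v/f = 1 m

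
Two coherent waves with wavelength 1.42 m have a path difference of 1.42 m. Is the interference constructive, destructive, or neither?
constructive — path difference = 1λ, a whole number of wavelengths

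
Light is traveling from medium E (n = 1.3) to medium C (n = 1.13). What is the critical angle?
θc = arcsin(n₂/n₁) = 60.37°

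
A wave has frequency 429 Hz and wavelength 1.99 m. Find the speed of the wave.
v = fλ = 853.7 m/s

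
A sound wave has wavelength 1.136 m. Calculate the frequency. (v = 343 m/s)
f = v/λ = 301.9 Hz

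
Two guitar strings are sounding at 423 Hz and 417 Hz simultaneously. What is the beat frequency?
6 Hz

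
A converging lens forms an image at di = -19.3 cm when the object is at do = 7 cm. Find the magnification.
M = −di/do = 2.757 (upright image)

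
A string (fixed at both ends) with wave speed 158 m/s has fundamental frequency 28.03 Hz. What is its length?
L = v/(2f₁) = 2.818 m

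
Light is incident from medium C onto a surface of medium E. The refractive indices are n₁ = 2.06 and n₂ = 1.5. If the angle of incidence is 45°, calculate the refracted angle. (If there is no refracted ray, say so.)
sin θ₂ = (n₁/n₂)·sin θ₁ = 0.9711 → θ₂ = 76.19°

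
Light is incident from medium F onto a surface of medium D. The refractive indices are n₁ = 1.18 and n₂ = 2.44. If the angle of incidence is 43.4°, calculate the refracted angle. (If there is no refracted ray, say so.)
sin θ₂ = (n₁/n₂)·sin θ₁ = 0.3323 → θ₂ = 19.41°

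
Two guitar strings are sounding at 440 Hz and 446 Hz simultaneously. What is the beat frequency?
6 Hz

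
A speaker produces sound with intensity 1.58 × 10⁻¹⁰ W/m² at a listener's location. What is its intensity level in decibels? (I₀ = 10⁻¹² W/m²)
β = 10·log₁₀(I/I₀) = 21.99 dB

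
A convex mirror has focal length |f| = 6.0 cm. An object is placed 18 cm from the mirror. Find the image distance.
f = −6.0 cm (convex); 1/di = 1/f − 1/do → di = -4.5 cm (virtual image, behind mirror)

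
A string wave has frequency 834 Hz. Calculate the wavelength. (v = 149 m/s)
λ = v/f = 0.1787 m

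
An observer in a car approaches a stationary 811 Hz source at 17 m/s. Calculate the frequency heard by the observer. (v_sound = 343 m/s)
f_obs = f·(v + v_o)/v = 851.2 Hz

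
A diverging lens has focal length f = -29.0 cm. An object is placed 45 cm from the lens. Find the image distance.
1/di = 1/f − 1/do → di = -17.64 cm (virtual image)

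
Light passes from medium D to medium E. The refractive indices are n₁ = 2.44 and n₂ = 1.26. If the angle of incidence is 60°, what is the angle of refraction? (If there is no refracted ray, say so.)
sin θ₂ = (n₁/n₂)·sin θ₁ = 1.677 > 1, so there is no refracted ray — the light undergoes total internal reflection.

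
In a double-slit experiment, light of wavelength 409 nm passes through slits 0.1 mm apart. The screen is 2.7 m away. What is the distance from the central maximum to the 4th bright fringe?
y = mλL/d = 44.17 mm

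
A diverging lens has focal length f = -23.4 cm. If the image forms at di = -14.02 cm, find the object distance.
1/do = 1/f − 1/di → do = 34.98 cm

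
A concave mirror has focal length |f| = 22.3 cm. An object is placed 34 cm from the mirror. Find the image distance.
f = +22.3 cm (concave); 1/di = 1/f − 1/do → di = 64.8 cm (real image, in front of mirror)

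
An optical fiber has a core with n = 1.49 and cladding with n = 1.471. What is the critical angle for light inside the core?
θc = arcsin(n_cladding/n_core) = 80.84°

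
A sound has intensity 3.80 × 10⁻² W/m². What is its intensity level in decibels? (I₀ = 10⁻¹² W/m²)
β = 10·log₁₀(I/I₀) = 105.8 dB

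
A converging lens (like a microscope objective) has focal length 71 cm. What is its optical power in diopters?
P = 1/f = 1.408 D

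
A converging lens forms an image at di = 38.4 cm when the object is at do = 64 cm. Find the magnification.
M = −di/do = -0.6 (inverted image)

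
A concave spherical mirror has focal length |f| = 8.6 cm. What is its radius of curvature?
R = 2|f| = 17.2 cm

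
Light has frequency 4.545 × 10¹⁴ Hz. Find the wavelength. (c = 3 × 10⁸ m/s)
λ = c/f = 660.1 nm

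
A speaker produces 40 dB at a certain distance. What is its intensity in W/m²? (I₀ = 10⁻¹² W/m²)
I = I₀·10^(β/10) = 1.00 × 10⁻⁸ W/m²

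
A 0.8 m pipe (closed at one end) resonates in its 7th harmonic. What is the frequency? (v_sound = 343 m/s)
fₙ = nv/(4L) = 750.3 Hz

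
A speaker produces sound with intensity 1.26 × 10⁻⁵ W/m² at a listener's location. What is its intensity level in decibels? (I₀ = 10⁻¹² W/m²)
β = 10·log₁₀(I/I₀) = 71 dB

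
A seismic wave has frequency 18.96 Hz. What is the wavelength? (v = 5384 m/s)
λ = v/f = 284 m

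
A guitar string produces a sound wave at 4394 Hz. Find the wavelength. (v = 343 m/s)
λ = v/f = 0.07806 m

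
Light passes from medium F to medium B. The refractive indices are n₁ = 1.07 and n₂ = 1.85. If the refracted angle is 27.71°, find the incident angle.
sin θ₁ = (n₂/n₁)·sin θ₂ → θ₁ = 53.51°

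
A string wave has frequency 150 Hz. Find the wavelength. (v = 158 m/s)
λ = v/f = 1.053 m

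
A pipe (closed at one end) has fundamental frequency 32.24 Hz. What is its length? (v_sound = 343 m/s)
L = v/(4f₁) = 2.66 m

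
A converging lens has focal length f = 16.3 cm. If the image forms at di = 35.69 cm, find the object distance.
1/do = 1/f − 1/di → do = 30 cm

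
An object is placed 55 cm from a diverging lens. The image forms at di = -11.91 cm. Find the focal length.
1/f = 1/do + 1/di → f = -15.2 cm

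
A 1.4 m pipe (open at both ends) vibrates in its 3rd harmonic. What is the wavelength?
λₙ = 2L/n = 0.9333 m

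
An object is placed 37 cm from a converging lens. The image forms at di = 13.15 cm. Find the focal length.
1/f = 1/do + 1/di → f = 9.702 cm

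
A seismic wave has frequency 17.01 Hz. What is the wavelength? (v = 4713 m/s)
λ = v/f = 277.1 m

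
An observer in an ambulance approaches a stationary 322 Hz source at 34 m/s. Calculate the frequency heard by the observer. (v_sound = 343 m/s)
f_obs = f·(v + v_o)/v = 353.9 Hz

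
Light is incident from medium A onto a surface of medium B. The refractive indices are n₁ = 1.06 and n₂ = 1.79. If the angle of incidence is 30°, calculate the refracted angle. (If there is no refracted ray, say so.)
sin θ₂ = (n₁/n₂)·sin θ₁ = 0.2961 → θ₂ = 17.22°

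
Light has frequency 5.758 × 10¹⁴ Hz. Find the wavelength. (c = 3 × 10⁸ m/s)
λ = c/f = 521 nm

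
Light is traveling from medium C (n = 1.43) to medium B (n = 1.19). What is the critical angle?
θc = arcsin(n₂/n₁) = 56.32°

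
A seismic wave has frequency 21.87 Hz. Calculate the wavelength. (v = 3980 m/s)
λ = v/f = 182 m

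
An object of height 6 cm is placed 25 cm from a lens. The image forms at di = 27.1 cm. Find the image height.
hi = (-di/do) × ho = -6.504 cm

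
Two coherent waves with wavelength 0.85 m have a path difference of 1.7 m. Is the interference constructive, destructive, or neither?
constructive — path difference = 2λ, a whole number of wavelengths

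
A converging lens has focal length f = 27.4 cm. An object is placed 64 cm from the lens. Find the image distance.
1/di = 1/f − 1/do → di = 47.91 cm (real image)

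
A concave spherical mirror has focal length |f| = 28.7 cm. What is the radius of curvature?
R = 2|f| = 57.4 cm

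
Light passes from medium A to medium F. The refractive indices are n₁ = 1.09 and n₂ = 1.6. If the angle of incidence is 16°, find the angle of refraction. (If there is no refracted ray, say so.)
sin θ₂ = (n₁/n₂)·sin θ₁ = 0.1878 → θ₂ = 10.82°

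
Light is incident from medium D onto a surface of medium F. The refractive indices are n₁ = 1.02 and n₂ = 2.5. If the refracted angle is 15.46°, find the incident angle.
sin θ₁ = (n₂/n₁)·sin θ₂ → θ₁ = 40.79°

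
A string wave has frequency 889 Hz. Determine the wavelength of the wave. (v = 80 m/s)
λ = v/f = 0.08999 m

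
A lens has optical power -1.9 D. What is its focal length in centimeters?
f = 1/P = -52.63 cm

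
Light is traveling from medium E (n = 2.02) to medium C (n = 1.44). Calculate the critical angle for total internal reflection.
θc = arcsin(n₂/n₁) = 45.47°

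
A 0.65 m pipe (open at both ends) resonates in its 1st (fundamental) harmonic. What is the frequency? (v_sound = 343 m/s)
fₙ = nv/(2L) = 263.8 Hz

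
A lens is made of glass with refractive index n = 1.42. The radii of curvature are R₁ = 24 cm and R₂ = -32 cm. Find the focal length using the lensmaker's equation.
1/f = (n − 1)(1/R₁ − 1/R₂) → f = 32.65 cm (converging lens)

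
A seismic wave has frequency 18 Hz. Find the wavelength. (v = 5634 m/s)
λ = v/f = 313 m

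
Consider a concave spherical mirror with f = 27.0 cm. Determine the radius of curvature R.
R = 2|f| = 54 cm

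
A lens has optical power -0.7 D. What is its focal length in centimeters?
f = 1/P = -142.9 cm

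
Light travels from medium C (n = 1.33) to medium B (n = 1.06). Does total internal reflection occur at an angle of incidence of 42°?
θc = arcsin(n₂/n₁) = 52.84°; 42° < θc, so no — the ray refracts.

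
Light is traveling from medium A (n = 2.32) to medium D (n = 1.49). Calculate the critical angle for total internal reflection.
θc = arcsin(n₂/n₁) = 39.96°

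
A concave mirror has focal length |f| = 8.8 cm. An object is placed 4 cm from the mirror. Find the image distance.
f = +8.8 cm (concave); 1/di = 1/f − 1/do → di = -7.333 cm (virtual image, behind mirror)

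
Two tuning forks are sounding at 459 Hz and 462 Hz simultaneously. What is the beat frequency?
3 Hz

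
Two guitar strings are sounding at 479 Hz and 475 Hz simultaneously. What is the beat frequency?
4 Hz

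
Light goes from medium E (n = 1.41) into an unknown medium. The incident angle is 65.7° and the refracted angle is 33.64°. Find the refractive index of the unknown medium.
n₂ = n₁·sin θ₁ / sin θ₂ = 2.32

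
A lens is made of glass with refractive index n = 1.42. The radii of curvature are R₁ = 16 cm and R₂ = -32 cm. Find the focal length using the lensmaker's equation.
1/f = (n − 1)(1/R₁ − 1/R₂) → f = 25.4 cm (converging lens)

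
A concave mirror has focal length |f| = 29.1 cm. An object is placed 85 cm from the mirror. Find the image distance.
f = +29.1 cm (concave); 1/di = 1/f − 1/do → di = 44.25 cm (real image, in front of mirror)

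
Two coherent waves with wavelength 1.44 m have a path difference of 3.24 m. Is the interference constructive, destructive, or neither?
neither (partial) — path difference = 2.25λ, neither a whole number of wavelengths nor an odd multiple of λ/2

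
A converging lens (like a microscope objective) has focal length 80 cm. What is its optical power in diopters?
P = 1/f = 1.25 D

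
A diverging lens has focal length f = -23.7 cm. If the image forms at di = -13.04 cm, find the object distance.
1/do = 1/f − 1/di → do = 28.99 cm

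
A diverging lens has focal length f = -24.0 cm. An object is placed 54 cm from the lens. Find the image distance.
1/di = 1/f − 1/do → di = -16.62 cm (virtual image)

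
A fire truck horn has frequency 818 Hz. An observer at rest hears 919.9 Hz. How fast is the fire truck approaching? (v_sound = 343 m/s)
v_s = v·(1 − f/f_obs) = 38 m/s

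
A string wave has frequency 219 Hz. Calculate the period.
T = 1/f = 0.004566 s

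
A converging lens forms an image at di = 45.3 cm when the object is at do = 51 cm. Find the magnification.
M = −di/do = -0.8882 (inverted image)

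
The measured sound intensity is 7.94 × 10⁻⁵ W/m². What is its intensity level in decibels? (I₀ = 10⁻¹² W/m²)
β = 10·log₁₀(I/I₀) = 79 dB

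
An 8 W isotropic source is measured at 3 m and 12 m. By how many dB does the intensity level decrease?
Δβ = 20·log₁₀(r₂/r₁) = 12.04 dB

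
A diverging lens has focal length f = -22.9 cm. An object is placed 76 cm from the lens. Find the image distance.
1/di = 1/f − 1/do → di = -17.6 cm (virtual image)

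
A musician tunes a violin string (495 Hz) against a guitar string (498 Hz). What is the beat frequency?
3 Hz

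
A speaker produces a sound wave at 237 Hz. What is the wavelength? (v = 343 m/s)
λ = v/f = 1.447 m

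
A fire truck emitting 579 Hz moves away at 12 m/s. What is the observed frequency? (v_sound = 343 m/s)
f_obs = f·v/(v + v_s) = 559.4 Hz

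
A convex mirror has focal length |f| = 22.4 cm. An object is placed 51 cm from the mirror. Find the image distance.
f = −22.4 cm (convex); 1/di = 1/f − 1/do → di = -15.56 cm (virtual image, behind mirror)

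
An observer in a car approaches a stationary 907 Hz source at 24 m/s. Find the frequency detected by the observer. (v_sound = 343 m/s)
f_obs = f·(v + v_o)/v = 970.5 Hz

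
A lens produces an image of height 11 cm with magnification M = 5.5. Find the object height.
ho = |hi|/|M| = 2 cm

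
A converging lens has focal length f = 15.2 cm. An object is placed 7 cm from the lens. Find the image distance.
1/di = 1/f − 1/do → di = -12.98 cm (virtual image)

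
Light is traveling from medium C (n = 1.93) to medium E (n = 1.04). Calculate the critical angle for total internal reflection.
θc = arcsin(n₂/n₁) = 32.61°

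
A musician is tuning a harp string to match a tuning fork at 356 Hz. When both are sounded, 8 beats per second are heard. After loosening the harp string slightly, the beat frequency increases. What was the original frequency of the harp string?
348 Hz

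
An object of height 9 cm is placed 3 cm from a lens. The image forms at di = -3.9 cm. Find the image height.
hi = (-di/do) × ho = 11.7 cm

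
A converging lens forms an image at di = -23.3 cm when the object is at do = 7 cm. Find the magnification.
M = −di/do = 3.329 (upright image)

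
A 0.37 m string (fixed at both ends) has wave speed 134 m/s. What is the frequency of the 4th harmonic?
fₙ = nv/(2L) = 724.3 Hz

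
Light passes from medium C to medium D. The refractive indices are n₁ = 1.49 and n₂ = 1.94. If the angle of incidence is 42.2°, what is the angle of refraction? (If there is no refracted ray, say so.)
sin θ₂ = (n₁/n₂)·sin θ₁ = 0.5159 → θ₂ = 31.06°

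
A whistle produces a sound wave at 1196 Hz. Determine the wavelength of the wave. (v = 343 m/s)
λ = v/f = 0.2868 m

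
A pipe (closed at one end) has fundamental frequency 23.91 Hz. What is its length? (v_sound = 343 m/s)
L = v/(4f₁) = 3.586 m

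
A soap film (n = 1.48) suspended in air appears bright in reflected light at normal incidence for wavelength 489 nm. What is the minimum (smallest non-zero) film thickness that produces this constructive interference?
2nt = (m − ½)λ with m = 1 → t = (m − ½)λ/(2n) = 82.6 nm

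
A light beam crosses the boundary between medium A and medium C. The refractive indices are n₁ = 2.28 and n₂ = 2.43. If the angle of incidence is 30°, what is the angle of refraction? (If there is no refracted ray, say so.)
sin θ₂ = (n₁/n₂)·sin θ₁ = 0.4691 → θ₂ = 27.98°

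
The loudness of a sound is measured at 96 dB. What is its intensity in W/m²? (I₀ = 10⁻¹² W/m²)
I = I₀·10^(β/10) = 3.98 × 10⁻³ W/m²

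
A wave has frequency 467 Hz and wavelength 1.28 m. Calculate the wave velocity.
v = fλ = 597.8 m/s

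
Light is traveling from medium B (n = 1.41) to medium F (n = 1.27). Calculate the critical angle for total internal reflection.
θc = arcsin(n₂/n₁) = 64.25°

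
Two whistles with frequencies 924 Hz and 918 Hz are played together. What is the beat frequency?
6 Hz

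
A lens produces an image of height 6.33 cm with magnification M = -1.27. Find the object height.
ho = |hi|/|M| = 4.984 cm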